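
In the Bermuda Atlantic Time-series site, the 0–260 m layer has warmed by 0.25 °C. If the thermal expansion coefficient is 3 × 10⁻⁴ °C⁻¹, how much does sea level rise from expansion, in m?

0.0195 m of thermosteric rise

Δh = αΔT·H = 3×10⁻⁴ × 0.25 × 260 = 0.01950 m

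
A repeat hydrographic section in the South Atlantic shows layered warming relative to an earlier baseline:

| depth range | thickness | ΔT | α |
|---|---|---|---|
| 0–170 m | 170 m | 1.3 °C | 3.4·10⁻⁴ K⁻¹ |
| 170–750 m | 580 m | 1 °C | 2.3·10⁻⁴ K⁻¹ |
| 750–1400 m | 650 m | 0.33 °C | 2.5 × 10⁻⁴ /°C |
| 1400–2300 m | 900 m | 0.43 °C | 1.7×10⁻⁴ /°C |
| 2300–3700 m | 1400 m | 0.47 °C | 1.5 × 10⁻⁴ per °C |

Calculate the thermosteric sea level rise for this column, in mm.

427 mm of thermosteric rise

Layer 1: 3.4×10⁻⁴ × 170 × 1.3 = 0.07514 m
Layer 2: 1 × 580 × 2.3×10⁻⁴ = 0.13340 m
0.33 × 650 × 2.5×10⁻⁴ = 0.053625 m
1400–2300 m: 0.43 × 900 × 1.7×10⁻⁴ = 0.06579 m
Layer 5: 1.5×10⁻⁴ × 1400 × 0.47 = 0.09870 m
Δh = 0.07514 + 0.13340 + 0.053625 + 0.06579 + 0.09870 = 0.426655 m ≈ 427 mm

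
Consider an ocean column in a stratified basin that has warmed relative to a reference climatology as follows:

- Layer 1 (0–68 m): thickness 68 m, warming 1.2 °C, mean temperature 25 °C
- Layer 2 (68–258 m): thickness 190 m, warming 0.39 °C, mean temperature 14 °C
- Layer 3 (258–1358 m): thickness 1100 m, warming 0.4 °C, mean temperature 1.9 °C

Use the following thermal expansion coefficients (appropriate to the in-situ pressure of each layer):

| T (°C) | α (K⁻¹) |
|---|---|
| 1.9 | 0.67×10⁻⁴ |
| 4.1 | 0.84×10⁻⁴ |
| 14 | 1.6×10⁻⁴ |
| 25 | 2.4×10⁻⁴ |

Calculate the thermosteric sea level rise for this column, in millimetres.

Layer 1 at 25 °C → α = 2.4×10⁻⁴ K⁻¹
Layer 2 at 14 °C → α = 1.6×10⁻⁴ K⁻¹
Layer 3 at 1.9 °C → α = 0.67×10⁻⁴ K⁻¹
0–68 m: 2.4×10⁻⁴ × 1.2 × 68 = 0.019584 m
Layer 2: 1.6×10⁻⁴ × 0.39 × 190 = 0.011856 m
Layer 3: 1100 × 0.4 × 0.67×10⁻⁴ = 0.02948 m
Δh = 0.019584 + 0.011856 + 0.02948 = 0.06092 m

about 60.9 mm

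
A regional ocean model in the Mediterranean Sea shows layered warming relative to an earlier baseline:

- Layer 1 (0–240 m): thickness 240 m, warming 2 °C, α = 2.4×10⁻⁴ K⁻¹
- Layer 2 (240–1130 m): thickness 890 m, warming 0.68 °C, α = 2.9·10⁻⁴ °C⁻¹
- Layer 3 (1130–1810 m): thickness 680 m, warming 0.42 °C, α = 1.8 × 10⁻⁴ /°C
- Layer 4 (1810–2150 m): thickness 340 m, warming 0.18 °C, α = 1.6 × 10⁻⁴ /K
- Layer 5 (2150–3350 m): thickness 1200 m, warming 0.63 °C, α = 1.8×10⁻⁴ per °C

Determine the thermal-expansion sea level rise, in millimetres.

2 × 2.4×10⁻⁴ × 240 = 0.11520 m
240–1130 m: 2.9×10⁻⁴ × 890 × 0.68 = 0.175508 m
Layer 3: 0.42 × 680 × 1.8×10⁻⁴ = 0.051408 m
1810–2150 m: 0.18 × 1.6×10⁻⁴ × 340 = 0.009792 m
2150–3350 m: 0.63 × 1200 × 1.8×10⁻⁴ = 0.13608 m
Δh = 0.11520 + 0.175508 + 0.051408 + 0.009792 + 0.13608 = 0.487988 m

490 mm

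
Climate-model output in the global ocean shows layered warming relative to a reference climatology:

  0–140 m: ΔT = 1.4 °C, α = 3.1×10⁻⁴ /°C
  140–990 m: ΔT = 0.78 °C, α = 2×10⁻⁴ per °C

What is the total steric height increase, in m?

about 0.19 m

1.4 × 3.1×10⁻⁴ × 140 = 0.06076 m
850 × 0.78 × 2×10⁻⁴ = 0.13260 m
Δh = 0.06076 + 0.13260 = 0.19336 m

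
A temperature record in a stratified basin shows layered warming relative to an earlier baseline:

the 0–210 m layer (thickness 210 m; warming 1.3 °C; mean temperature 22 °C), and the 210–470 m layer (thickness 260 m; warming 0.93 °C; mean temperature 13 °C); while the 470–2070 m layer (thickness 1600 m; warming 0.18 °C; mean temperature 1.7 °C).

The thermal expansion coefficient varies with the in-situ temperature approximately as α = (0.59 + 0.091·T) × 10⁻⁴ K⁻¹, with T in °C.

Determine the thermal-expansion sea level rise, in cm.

Layer 1: α = (0.59 + 0.091×22)×10⁻⁴ = 2.592×10⁻⁴ K⁻¹
Layer 2: α = (0.59 + 0.091×13)×10⁻⁴ = 1.773×10⁻⁴ K⁻¹
Layer 3: α = (0.59 + 0.091×1.7)×10⁻⁴ = 0.7447×10⁻⁴ K⁻¹
Layer 1: 210 × 1.3 × 2.592×10⁻⁴ = 0.0707616 m
1.773×10⁻⁴ × 0.93 × 260 = 0.04287114 m
470–2070 m: 0.18 × 0.7447×10⁻⁴ × 1600 = 0.02144736 m
Δh = 0.0707616 + 0.04287114 + 0.02144736 = 0.1350801 m ≈ 13.5 cm

about 13.5 cm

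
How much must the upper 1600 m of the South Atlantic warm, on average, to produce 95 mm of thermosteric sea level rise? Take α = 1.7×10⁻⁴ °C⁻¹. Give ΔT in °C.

ΔT = Δh/(αH) = 0.095 / (1.7×10⁻⁴ × 1600) ≈ 0.3493 °C

about 0.349 °C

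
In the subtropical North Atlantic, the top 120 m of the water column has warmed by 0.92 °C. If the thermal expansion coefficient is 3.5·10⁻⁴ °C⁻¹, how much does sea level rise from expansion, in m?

about 0.039 m

Δh = αΔT·H = 3.5×10⁻⁴ × 0.92 × 120 = 0.03864 m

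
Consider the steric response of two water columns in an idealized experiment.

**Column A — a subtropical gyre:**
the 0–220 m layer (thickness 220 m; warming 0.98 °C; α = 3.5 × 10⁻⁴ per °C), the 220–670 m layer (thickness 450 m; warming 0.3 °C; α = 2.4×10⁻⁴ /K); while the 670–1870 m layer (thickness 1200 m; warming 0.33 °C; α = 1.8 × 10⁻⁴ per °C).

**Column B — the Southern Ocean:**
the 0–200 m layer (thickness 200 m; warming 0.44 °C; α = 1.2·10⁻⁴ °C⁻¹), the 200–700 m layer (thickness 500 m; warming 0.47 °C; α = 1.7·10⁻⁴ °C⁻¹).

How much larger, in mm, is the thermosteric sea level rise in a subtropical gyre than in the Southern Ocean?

A Layer 1: 0.98 × 3.5×10⁻⁴ × 220 = 0.07546 m
A 220–670 m: 2.4×10⁻⁴ × 450 × 0.3 = 0.03240 m
A 670–1870 m: 1200 × 1.8×10⁻⁴ × 0.33 = 0.07128 m
A total: 0.17914 m
B Layer 1: 200 × 0.44 × 1.2×10⁻⁴ = 0.01056 m
B 200–700 m: 1.7×10⁻⁴ × 500 × 0.47 = 0.03995 m
B total: 0.05051 m
Difference: 0.17914 − 0.05051 = 0.12863 m

129 mm larger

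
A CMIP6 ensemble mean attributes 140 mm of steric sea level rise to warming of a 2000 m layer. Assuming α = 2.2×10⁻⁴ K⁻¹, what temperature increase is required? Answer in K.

0.318 K

ΔT = Δh/(αH) = 0.14 / (2.2×10⁻⁴ × 2000) ≈ 0.3182 K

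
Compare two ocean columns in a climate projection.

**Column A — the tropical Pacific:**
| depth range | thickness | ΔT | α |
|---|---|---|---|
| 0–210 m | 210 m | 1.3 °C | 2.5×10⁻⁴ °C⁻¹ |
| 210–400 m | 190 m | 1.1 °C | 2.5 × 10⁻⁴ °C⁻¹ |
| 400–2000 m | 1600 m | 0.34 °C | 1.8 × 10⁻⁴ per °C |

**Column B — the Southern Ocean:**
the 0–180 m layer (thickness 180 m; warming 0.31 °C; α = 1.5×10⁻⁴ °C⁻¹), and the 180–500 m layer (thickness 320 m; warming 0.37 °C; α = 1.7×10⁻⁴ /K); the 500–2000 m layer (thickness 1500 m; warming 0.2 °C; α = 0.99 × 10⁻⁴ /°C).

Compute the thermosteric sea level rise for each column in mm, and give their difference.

A Layer 1: 2.5×10⁻⁴ × 210 × 1.3 = 0.06825 m
A Layer 2: 1.1 × 2.5×10⁻⁴ × 190 = 0.05225 m
A Layer 3: 1.8×10⁻⁴ × 1600 × 0.34 = 0.09792 m
A total: 0.21842 m
B Layer 1: 1.5×10⁻⁴ × 0.31 × 180 = 0.00837 m
B Layer 2: 0.37 × 1.7×10⁻⁴ × 320 = 0.020128 m
B 500–2000 m: 0.99×10⁻⁴ × 1500 × 0.2 = 0.02970 m
B total: 0.058198 m
Difference: 0.21842 − 0.058198 = 0.160222 m

Δh_A ≈ 220 mm, Δh_B ≈ 58 mm; difference ≈ 160 mm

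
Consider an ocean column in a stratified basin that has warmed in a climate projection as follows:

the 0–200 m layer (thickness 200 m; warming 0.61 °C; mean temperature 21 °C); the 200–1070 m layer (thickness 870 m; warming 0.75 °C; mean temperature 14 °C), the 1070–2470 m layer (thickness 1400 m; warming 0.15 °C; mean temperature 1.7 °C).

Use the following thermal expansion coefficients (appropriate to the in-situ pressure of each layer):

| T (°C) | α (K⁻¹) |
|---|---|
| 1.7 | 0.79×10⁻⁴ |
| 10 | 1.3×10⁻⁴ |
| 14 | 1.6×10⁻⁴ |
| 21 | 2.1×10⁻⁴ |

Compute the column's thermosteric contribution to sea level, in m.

Layer 1 at 21 °C → α = 2.1×10⁻⁴ K⁻¹
Layer 2 at 14 °C → α = 1.6×10⁻⁴ K⁻¹
Layer 3 at 1.7 °C → α = 0.79×10⁻⁴ K⁻¹
0–200 m: 0.61 × 200 × 2.1×10⁻⁴ = 0.02562 m
870 × 0.75 × 1.6×10⁻⁴ = 0.10440 m
0.79×10⁻⁴ × 0.15 × 1400 = 0.01659 m
Δh = 0.02562 + 0.10440 + 0.01659 = 0.14661 m

0.15 m of thermosteric rise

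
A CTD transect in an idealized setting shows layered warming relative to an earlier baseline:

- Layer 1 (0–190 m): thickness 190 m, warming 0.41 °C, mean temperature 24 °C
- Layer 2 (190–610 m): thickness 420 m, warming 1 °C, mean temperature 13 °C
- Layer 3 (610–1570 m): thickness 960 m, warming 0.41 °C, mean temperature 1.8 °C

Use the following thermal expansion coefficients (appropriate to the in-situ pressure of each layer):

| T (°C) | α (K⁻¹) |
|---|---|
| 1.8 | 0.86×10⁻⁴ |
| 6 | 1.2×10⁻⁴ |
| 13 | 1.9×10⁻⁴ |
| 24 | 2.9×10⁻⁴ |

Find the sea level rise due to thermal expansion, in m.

0.136 m of thermosteric rise

Layer 1 at 24 °C → α = 2.9×10⁻⁴ K⁻¹
Layer 2 at 13 °C → α = 1.9×10⁻⁴ K⁻¹
Layer 3 at 1.8 °C → α = 0.86×10⁻⁴ K⁻¹
Layer 1: 190 × 2.9×10⁻⁴ × 0.41 = 0.022591 m
1 × 420 × 1.9×10⁻⁴ = 0.07980 m
0.86×10⁻⁴ × 960 × 0.41 = 0.0338496 m
Δh = 0.022591 + 0.07980 + 0.0338496 = 0.1362406 m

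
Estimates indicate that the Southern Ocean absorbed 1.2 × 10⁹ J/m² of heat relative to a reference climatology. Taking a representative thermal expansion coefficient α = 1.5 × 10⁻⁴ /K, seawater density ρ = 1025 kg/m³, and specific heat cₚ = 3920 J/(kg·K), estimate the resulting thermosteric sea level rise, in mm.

Δh = αQ/(ρcₚ) = 1.5×10⁻⁴ × 1.2×10⁹ / (1025 × 3920) ≈ 0.044798 m

Δh ≈ 44.8 mm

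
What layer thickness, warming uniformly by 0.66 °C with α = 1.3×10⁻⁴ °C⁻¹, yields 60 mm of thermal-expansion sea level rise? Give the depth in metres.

700 m

H = Δh/(αΔT) = 0.06 / (1.3×10⁻⁴ × 0.66) ≈ 699.3 m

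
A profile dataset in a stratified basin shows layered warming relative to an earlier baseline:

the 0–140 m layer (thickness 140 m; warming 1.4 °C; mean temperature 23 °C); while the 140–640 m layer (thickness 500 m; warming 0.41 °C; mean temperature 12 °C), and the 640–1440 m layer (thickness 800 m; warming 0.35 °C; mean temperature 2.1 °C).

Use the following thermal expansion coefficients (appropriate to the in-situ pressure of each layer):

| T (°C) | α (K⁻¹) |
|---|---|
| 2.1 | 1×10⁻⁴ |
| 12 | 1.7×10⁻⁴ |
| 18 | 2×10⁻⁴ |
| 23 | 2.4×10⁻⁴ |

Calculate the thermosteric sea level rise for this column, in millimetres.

110 mm of thermosteric rise

Layer 1 at 23 °C → α = 2.4×10⁻⁴ K⁻¹
Layer 2 at 12 °C → α = 1.7×10⁻⁴ K⁻¹
Layer 3 at 2.1 °C → α = 1×10⁻⁴ K⁻¹
0–140 m: 1.4 × 2.4×10⁻⁴ × 140 = 0.04704 m
1.7×10⁻⁴ × 500 × 0.41 = 0.03485 m
640–1440 m: 800 × 1×10⁻⁴ × 0.35 = 0.02800 m
Δh = 0.04704 + 0.03485 + 0.02800 = 0.10989 m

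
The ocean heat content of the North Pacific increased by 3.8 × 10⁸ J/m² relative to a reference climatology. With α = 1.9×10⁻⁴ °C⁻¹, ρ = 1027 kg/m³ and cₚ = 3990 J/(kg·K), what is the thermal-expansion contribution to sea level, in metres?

Δh = 0.018 m

Δh = αQ/(ρcₚ) = 1.9×10⁻⁴ × 3.8×10⁸ / (1027 × 3990) ≈ 0.01762 m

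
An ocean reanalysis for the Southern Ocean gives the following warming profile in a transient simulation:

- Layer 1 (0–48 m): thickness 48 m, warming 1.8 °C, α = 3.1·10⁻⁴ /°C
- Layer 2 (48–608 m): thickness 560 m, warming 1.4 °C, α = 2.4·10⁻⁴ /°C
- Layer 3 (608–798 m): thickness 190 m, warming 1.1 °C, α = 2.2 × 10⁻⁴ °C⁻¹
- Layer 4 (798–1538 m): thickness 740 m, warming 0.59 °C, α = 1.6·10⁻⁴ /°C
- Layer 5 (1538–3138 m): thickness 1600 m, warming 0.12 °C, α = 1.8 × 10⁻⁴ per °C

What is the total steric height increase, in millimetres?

0–48 m: 1.8 × 3.1×10⁻⁴ × 48 = 0.026784 m
48–608 m: 2.4×10⁻⁴ × 1.4 × 560 = 0.18816 m
608–798 m: 2.2×10⁻⁴ × 190 × 1.1 = 0.04598 m
Layer 4: 1.6×10⁻⁴ × 740 × 0.59 = 0.069856 m
1538–3138 m: 1600 × 1.8×10⁻⁴ × 0.12 = 0.03456 m
Δh = 0.026784 + 0.18816 + 0.04598 + 0.069856 + 0.03456 = 0.36534 m ≈ 365 mm

about 365 mm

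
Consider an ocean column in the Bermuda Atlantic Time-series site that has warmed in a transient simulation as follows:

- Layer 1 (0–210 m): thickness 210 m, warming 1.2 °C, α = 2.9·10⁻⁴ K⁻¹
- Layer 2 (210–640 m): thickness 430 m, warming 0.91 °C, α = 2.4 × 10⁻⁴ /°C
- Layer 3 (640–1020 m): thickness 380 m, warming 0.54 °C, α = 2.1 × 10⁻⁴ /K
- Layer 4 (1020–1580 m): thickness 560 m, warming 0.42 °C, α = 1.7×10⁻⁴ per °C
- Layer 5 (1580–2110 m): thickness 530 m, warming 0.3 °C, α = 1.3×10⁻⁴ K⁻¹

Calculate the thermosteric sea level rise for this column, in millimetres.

0–210 m: 210 × 2.9×10⁻⁴ × 1.2 = 0.07308 m
430 × 0.91 × 2.4×10⁻⁴ = 0.093912 m
Layer 3: 380 × 0.54 × 2.1×10⁻⁴ = 0.043092 m
Layer 4: 0.42 × 560 × 1.7×10⁻⁴ = 0.039984 m
1580–2110 m: 1.3×10⁻⁴ × 0.3 × 530 = 0.02067 m
Δh = 0.07308 + 0.093912 + 0.043092 + 0.039984 + 0.02067 = 0.270738 m

270 mm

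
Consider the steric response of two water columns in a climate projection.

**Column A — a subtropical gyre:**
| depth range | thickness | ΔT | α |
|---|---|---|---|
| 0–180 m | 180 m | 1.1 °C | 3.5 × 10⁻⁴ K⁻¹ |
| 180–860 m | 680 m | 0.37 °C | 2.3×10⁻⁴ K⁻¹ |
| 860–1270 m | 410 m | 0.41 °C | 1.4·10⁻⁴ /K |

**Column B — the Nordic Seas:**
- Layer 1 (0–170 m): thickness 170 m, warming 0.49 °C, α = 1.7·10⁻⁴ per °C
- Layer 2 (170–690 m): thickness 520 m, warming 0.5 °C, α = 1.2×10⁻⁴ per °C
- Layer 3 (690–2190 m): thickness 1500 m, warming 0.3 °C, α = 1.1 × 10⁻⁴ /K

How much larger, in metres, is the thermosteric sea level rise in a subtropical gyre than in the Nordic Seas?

A 0–180 m: 1.1 × 180 × 3.5×10⁻⁴ = 0.06930 m
A 180–860 m: 0.37 × 2.3×10⁻⁴ × 680 = 0.057868 m
A 860–1270 m: 410 × 1.4×10⁻⁴ × 0.41 = 0.023534 m
A total: 0.150702 m
B 0–170 m: 1.7×10⁻⁴ × 0.49 × 170 = 0.014161 m
B 0.5 × 1.2×10⁻⁴ × 520 = 0.03120 m
B 690–2190 m: 1500 × 0.3 × 1.1×10⁻⁴ = 0.04950 m
B total: 0.094861 m
Difference: 0.150702 − 0.094861 = 0.055841 m

0.0558 m larger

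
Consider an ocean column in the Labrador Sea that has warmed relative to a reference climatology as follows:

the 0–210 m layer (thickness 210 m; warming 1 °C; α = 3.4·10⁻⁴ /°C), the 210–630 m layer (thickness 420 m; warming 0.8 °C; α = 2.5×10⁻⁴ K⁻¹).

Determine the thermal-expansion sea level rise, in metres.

1 × 3.4×10⁻⁴ × 210 = 0.07140 m
Layer 2: 2.5×10⁻⁴ × 420 × 0.8 = 0.08400 m
Δh = 0.07140 + 0.08400 = 0.15540 m

about 0.155 m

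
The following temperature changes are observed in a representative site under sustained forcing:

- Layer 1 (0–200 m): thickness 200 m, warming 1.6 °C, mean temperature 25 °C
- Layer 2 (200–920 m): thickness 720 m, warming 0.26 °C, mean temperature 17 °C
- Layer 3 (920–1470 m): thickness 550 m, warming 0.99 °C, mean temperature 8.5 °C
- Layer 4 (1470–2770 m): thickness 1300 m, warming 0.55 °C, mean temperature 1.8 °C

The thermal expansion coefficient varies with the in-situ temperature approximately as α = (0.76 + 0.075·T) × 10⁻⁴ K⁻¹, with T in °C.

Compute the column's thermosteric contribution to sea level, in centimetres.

26.3 cm of thermosteric rise

Layer 1: α = (0.76 + 0.075×25)×10⁻⁴ = 2.635×10⁻⁴ K⁻¹
Layer 2: α = (0.76 + 0.075×17)×10⁻⁴ = 2.035×10⁻⁴ K⁻¹
Layer 3: α = (0.76 + 0.075×8.5)×10⁻⁴ = 1.3975×10⁻⁴ K⁻¹
Layer 4: α = (0.76 + 0.075×1.8)×10⁻⁴ = 0.895×10⁻⁴ K⁻¹
200 × 2.635×10⁻⁴ × 1.6 = 0.08432 m
0.26 × 720 × 2.035×10⁻⁴ = 0.0380952 m
920–1470 m: 0.99 × 550 × 1.3975×10⁻⁴ = 0.076093875 m
1470–2770 m: 0.895×10⁻⁴ × 1300 × 0.55 = 0.0639925 m
Δh = 0.08432 + 0.0380952 + 0.076093875 + 0.0639925 = 0.262501575 m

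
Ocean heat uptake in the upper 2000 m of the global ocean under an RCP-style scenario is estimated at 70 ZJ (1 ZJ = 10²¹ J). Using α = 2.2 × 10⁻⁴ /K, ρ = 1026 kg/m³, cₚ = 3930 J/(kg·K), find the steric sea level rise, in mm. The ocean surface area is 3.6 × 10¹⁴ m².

Δh = 11 mm

Per unit area: Q = 70×10²¹ / (3.6×10¹⁴) ≈ 1.944×10⁸ J/m²
Δh = αQ/(ρcₚ) = 2.2×10⁻⁴ × 1.944×10⁸ / (1026 × 3930) ≈ 0.010607 m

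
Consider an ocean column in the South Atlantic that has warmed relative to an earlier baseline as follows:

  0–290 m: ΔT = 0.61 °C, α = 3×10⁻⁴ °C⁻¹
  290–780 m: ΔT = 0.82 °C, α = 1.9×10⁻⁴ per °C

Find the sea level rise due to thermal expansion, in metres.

3×10⁻⁴ × 0.61 × 290 = 0.05307 m
290–780 m: 1.9×10⁻⁴ × 0.82 × 490 = 0.076342 m
Δh = 0.05307 + 0.076342 = 0.129412 m

Δh = 0.129 m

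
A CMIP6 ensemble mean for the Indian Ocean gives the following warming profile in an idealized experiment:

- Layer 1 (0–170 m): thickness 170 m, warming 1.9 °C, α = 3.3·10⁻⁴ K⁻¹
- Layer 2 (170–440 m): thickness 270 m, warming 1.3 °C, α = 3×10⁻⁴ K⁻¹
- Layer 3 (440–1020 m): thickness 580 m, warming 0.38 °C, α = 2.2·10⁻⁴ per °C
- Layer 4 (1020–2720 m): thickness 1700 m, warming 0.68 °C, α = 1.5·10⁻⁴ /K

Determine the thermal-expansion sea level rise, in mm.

Δh ≈ 434 mm

Layer 1: 170 × 1.9 × 3.3×10⁻⁴ = 0.10659 m
Layer 2: 1.3 × 3×10⁻⁴ × 270 = 0.10530 m
580 × 0.38 × 2.2×10⁻⁴ = 0.048488 m
0.68 × 1700 × 1.5×10⁻⁴ = 0.17340 m
Δh = 0.10659 + 0.10530 + 0.048488 + 0.17340 = 0.433778 m ≈ 434 mm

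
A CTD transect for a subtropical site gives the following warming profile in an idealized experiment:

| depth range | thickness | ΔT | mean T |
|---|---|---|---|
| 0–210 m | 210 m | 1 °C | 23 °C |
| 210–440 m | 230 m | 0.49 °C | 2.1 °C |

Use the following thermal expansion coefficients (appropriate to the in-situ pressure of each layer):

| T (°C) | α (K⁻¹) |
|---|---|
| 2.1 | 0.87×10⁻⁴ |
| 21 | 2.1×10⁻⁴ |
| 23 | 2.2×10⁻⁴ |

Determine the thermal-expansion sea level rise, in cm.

Δh ≈ 5.60 cm

Layer 1 at 23 °C → α = 2.2×10⁻⁴ K⁻¹
Layer 2 at 2.1 °C → α = 0.87×10⁻⁴ K⁻¹
210 × 2.2×10⁻⁴ × 1 = 0.04620 m
0.87×10⁻⁴ × 230 × 0.49 = 0.0098049 m
Δh = 0.04620 + 0.0098049 = 0.0560049 m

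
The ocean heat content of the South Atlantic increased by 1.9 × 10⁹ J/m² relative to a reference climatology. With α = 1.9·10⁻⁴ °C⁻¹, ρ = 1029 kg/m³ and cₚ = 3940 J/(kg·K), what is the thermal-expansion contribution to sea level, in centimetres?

Δh = αQ/(ρcₚ) = 1.9×10⁻⁴ × 1.9×10⁹ / (1029 × 3940) ≈ 0.089042 m

8.9 cm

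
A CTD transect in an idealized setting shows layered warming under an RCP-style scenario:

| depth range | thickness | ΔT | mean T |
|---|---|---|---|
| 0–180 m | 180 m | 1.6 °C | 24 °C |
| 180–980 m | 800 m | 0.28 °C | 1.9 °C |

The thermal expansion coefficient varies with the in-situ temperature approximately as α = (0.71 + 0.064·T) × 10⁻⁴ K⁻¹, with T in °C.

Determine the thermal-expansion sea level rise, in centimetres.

about 8.33 cm

Layer 1: α = (0.71 + 0.064×24)×10⁻⁴ = 2.246×10⁻⁴ K⁻¹
Layer 2: α = (0.71 + 0.064×1.9)×10⁻⁴ = 0.8316×10⁻⁴ K⁻¹
0–180 m: 2.246×10⁻⁴ × 180 × 1.6 = 0.0646848 m
Layer 2: 800 × 0.8316×10⁻⁴ × 0.28 = 0.01862784 m
Δh = 0.0646848 + 0.01862784 = 0.08331264 m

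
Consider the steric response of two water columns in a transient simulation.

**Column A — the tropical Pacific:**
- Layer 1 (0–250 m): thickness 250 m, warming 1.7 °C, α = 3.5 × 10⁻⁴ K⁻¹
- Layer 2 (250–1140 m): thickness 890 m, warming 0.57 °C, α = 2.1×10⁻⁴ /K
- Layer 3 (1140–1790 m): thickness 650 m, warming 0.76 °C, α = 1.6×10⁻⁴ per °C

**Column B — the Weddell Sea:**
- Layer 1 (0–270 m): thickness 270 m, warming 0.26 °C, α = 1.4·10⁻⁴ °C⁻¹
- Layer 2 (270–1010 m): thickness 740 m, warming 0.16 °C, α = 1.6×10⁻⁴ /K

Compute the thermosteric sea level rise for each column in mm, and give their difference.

Δh_A ≈ 334 mm, Δh_B ≈ 28.8 mm; difference ≈ 306 mm

A 0–250 m: 250 × 1.7 × 3.5×10⁻⁴ = 0.14875 m
A Layer 2: 2.1×10⁻⁴ × 890 × 0.57 = 0.106533 m
A 650 × 1.6×10⁻⁴ × 0.76 = 0.07904 m
A total: 0.334323 m
B 0–270 m: 1.4×10⁻⁴ × 270 × 0.26 = 0.009828 m
B Layer 2: 740 × 1.6×10⁻⁴ × 0.16 = 0.018944 m
B total: 0.028772 m
Difference: 0.334323 − 0.028772 = 0.305551 m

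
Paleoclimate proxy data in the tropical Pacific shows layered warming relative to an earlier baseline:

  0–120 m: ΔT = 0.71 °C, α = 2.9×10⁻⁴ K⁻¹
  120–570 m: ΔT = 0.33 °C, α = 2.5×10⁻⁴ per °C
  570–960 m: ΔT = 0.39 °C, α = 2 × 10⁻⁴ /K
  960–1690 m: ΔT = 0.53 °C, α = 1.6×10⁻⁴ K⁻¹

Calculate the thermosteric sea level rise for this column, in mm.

Δh = 154 mm

2.9×10⁻⁴ × 120 × 0.71 = 0.024708 m
450 × 0.33 × 2.5×10⁻⁴ = 0.037125 m
390 × 2×10⁻⁴ × 0.39 = 0.03042 m
Layer 4: 730 × 1.6×10⁻⁴ × 0.53 = 0.061904 m
Δh = 0.024708 + 0.037125 + 0.03042 + 0.061904 = 0.154157 m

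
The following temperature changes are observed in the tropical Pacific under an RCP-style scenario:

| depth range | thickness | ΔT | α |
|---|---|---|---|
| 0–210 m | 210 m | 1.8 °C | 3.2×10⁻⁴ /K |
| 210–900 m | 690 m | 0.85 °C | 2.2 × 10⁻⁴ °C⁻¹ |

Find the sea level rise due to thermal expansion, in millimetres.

Δh = 250 mm

210 × 1.8 × 3.2×10⁻⁴ = 0.12096 m
210–900 m: 690 × 2.2×10⁻⁴ × 0.85 = 0.12903 m
Δh = 0.12096 + 0.12903 = 0.24999 m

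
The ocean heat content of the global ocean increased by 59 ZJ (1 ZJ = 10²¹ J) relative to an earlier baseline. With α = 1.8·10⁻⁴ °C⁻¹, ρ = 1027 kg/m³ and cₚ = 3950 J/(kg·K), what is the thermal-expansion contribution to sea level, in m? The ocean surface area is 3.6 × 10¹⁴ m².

Per unit area: Q = 59×10²¹ / (3.6×10¹⁴) ≈ 1.639×10⁸ J/m²
Δh = αQ/(ρcₚ) = 1.8×10⁻⁴ × 1.639×10⁸ / (1027 × 3950) ≈ 0.0072725 m

0.00727 m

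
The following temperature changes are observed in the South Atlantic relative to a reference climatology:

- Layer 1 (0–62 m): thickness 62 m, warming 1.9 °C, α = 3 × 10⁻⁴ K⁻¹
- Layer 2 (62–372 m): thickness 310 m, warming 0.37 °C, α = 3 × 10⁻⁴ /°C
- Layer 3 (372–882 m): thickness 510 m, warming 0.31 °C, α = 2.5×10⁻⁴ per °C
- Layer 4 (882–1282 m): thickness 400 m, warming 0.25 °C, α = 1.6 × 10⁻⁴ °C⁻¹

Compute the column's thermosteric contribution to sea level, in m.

0.125 m

0–62 m: 3×10⁻⁴ × 62 × 1.9 = 0.03534 m
62–372 m: 0.37 × 310 × 3×10⁻⁴ = 0.03441 m
2.5×10⁻⁴ × 510 × 0.31 = 0.039525 m
0.25 × 1.6×10⁻⁴ × 400 = 0.01600 m
Δh = 0.03534 + 0.03441 + 0.039525 + 0.01600 = 0.125275 m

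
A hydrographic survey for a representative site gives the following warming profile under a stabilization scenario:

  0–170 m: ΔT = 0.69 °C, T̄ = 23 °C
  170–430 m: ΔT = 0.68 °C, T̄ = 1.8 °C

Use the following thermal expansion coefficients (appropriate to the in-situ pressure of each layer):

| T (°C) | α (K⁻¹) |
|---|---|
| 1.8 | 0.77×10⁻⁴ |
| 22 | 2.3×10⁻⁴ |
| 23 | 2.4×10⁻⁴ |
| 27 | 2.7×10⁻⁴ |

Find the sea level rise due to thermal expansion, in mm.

about 41.8 mm

Layer 1 at 23 °C → α = 2.4×10⁻⁴ K⁻¹
Layer 2 at 1.8 °C → α = 0.77×10⁻⁴ K⁻¹
Layer 1: 0.69 × 170 × 2.4×10⁻⁴ = 0.028152 m
170–430 m: 0.68 × 260 × 0.77×10⁻⁴ = 0.0136136 m
Δh = 0.028152 + 0.0136136 = 0.0417656 m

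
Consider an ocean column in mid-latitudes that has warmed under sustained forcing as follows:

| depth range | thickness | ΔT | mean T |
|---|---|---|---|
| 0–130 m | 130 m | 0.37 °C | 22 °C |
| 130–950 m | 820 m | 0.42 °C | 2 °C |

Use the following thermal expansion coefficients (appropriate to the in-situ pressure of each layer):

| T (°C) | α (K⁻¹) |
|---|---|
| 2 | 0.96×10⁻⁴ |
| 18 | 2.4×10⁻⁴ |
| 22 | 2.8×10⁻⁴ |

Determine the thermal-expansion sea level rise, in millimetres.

Layer 1 at 22 °C → α = 2.8×10⁻⁴ K⁻¹
Layer 2 at 2 °C → α = 0.96×10⁻⁴ K⁻¹
130 × 2.8×10⁻⁴ × 0.37 = 0.013468 m
0.96×10⁻⁴ × 0.42 × 820 = 0.0330624 m
Δh = 0.013468 + 0.0330624 = 0.0465304 m

about 46.5 mm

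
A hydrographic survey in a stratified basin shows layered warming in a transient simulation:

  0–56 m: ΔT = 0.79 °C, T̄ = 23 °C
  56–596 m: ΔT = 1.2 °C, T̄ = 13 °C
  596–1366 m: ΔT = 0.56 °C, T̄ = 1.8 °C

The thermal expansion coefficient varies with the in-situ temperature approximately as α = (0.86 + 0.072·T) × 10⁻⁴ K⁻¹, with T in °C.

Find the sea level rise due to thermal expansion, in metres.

Layer 1: α = (0.86 + 0.072×23)×10⁻⁴ = 2.516×10⁻⁴ K⁻¹
Layer 2: α = (0.86 + 0.072×13)×10⁻⁴ = 1.796×10⁻⁴ K⁻¹
Layer 3: α = (0.86 + 0.072×1.8)×10⁻⁴ = 0.9896×10⁻⁴ K⁻¹
Layer 1: 56 × 2.516×10⁻⁴ × 0.79 = 0.011130784 m
Layer 2: 1.2 × 540 × 1.796×10⁻⁴ = 0.1163808 m
770 × 0.56 × 0.9896×10⁻⁴ = 0.042671552 m
Δh = 0.011130784 + 0.1163808 + 0.042671552 = 0.170183136 m

Δh = 0.17 m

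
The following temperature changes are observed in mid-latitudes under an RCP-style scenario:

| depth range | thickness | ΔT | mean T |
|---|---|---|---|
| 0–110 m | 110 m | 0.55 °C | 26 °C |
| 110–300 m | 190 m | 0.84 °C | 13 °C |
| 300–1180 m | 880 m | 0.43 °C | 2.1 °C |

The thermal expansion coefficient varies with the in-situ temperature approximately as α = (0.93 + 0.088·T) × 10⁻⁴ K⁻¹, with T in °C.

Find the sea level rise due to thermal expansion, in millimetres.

Δh ≈ 94.8 mm

Layer 1: α = (0.93 + 0.088×26)×10⁻⁴ = 3.218×10⁻⁴ K⁻¹
Layer 2: α = (0.93 + 0.088×13)×10⁻⁴ = 2.074×10⁻⁴ K⁻¹
Layer 3: α = (0.93 + 0.088×2.1)×10⁻⁴ = 1.1148×10⁻⁴ K⁻¹
3.218×10⁻⁴ × 0.55 × 110 = 0.0194689 m
190 × 0.84 × 2.074×10⁻⁴ = 0.03310104 m
Layer 3: 1.1148×10⁻⁴ × 880 × 0.43 = 0.042184032 m
Δh = 0.0194689 + 0.03310104 + 0.042184032 = 0.094753972 m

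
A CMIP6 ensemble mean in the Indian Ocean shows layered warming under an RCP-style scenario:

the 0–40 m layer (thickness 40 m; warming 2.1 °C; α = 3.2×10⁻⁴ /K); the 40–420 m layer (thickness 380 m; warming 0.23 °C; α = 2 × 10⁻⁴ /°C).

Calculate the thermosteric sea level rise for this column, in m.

2.1 × 40 × 3.2×10⁻⁴ = 0.02688 m
380 × 0.23 × 2×10⁻⁴ = 0.01748 m
Δh = 0.02688 + 0.01748 = 0.04436 m

Δh ≈ 0.044 m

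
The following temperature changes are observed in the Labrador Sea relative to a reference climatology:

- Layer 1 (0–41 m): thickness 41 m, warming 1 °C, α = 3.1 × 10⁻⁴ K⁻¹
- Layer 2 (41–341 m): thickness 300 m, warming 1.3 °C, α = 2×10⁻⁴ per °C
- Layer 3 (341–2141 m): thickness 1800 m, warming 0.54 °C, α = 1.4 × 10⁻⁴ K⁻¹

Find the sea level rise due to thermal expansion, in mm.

Layer 1: 1 × 41 × 3.1×10⁻⁴ = 0.01271 m
1.3 × 300 × 2×10⁻⁴ = 0.07800 m
1800 × 1.4×10⁻⁴ × 0.54 = 0.13608 m
Δh = 0.01271 + 0.07800 + 0.13608 = 0.22679 m

227 mm of thermosteric rise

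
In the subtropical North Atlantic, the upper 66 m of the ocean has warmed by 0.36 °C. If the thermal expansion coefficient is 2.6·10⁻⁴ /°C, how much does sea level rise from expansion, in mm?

Δh = 6.18 mm

Δh = αΔT·H = 2.6×10⁻⁴ × 0.36 × 66 = 0.0061776 m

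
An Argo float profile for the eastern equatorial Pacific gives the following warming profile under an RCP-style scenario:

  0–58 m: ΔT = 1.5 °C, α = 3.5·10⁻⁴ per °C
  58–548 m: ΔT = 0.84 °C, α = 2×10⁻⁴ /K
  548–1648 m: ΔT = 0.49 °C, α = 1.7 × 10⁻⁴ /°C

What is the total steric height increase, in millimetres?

Δh = 200 mm

Layer 1: 58 × 1.5 × 3.5×10⁻⁴ = 0.03045 m
0.84 × 2×10⁻⁴ × 490 = 0.08232 m
1.7×10⁻⁴ × 0.49 × 1100 = 0.09163 m
Δh = 0.03045 + 0.08232 + 0.09163 = 0.20440 m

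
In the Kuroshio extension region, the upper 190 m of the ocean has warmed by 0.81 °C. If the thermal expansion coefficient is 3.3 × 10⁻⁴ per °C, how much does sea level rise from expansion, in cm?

Δh ≈ 5.08 cm

Δh = αΔT·H = 3.3×10⁻⁴ × 0.81 × 190 = 0.050787 m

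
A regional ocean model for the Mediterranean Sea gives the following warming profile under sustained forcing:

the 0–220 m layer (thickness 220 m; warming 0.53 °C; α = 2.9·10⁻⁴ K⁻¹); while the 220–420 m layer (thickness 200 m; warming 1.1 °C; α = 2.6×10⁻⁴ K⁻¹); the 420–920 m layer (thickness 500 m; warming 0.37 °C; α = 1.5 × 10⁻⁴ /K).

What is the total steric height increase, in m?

2.9×10⁻⁴ × 220 × 0.53 = 0.033814 m
Layer 2: 1.1 × 200 × 2.6×10⁻⁴ = 0.05720 m
420–920 m: 500 × 0.37 × 1.5×10⁻⁴ = 0.02775 m
Δh = 0.033814 + 0.05720 + 0.02775 = 0.118764 m ≈ 0.119 m

0.119 m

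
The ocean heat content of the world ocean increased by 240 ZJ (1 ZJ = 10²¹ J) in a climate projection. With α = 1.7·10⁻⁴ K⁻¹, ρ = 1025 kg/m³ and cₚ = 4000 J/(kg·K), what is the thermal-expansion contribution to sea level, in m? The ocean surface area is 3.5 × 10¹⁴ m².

Per unit area: Q = 240×10²¹ / (3.5×10¹⁴) ≈ 6.857×10⁸ J/m²
Δh = αQ/(ρcₚ) = 1.7×10⁻⁴ × 6.857×10⁸ / (1025 × 4000) ≈ 0.028431 m

Δh = 0.028 m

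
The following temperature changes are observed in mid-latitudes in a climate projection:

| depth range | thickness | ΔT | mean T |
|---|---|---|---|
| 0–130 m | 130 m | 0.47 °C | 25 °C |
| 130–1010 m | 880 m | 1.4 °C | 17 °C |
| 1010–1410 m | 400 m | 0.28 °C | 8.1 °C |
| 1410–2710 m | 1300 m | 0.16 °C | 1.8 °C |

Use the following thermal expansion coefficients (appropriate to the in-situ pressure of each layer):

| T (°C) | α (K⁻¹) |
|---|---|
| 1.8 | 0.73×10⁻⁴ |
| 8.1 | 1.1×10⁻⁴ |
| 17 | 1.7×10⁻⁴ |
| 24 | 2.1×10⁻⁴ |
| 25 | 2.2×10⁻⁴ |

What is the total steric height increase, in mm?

Layer 1 at 25 °C → α = 2.2×10⁻⁴ K⁻¹
Layer 2 at 17 °C → α = 1.7×10⁻⁴ K⁻¹
Layer 3 at 8.1 °C → α = 1.1×10⁻⁴ K⁻¹
Layer 4 at 1.8 °C → α = 0.73×10⁻⁴ K⁻¹
130 × 0.47 × 2.2×10⁻⁴ = 0.013442 m
130–1010 m: 1.7×10⁻⁴ × 1.4 × 880 = 0.20944 m
1010–1410 m: 400 × 1.1×10⁻⁴ × 0.28 = 0.01232 m
1410–2710 m: 0.16 × 1300 × 0.73×10⁻⁴ = 0.015184 m
Δh = 0.013442 + 0.20944 + 0.01232 + 0.015184 = 0.250386 m

about 250 mm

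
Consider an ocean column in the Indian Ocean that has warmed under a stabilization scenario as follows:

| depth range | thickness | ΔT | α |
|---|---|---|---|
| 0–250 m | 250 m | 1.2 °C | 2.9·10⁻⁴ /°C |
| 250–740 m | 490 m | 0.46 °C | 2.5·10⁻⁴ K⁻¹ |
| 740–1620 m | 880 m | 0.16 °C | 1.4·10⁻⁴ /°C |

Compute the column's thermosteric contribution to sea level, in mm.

Δh = 160 mm

250 × 2.9×10⁻⁴ × 1.2 = 0.08700 m
Layer 2: 0.46 × 490 × 2.5×10⁻⁴ = 0.05635 m
1.4×10⁻⁴ × 880 × 0.16 = 0.019712 m
Δh = 0.08700 + 0.05635 + 0.019712 = 0.163062 m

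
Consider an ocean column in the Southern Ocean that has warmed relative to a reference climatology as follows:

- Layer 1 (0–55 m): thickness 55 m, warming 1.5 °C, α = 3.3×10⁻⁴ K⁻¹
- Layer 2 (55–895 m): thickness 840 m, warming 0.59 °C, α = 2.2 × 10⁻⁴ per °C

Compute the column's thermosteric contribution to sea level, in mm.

3.3×10⁻⁴ × 1.5 × 55 = 0.027225 m
Layer 2: 2.2×10⁻⁴ × 0.59 × 840 = 0.109032 m
Δh = 0.027225 + 0.109032 = 0.136257 m

136 mm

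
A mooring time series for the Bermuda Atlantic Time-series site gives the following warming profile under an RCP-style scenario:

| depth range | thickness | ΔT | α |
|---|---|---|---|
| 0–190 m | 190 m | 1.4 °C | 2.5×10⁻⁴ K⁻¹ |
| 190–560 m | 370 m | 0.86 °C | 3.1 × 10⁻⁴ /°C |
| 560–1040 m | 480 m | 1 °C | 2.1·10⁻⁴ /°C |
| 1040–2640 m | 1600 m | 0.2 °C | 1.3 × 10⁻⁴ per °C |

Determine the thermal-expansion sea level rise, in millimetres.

Layer 1: 1.4 × 190 × 2.5×10⁻⁴ = 0.06650 m
370 × 3.1×10⁻⁴ × 0.86 = 0.098642 m
2.1×10⁻⁴ × 480 × 1 = 0.10080 m
Layer 4: 1600 × 1.3×10⁻⁴ × 0.2 = 0.04160 m
Δh = 0.06650 + 0.098642 + 0.10080 + 0.04160 = 0.307542 m

310 mm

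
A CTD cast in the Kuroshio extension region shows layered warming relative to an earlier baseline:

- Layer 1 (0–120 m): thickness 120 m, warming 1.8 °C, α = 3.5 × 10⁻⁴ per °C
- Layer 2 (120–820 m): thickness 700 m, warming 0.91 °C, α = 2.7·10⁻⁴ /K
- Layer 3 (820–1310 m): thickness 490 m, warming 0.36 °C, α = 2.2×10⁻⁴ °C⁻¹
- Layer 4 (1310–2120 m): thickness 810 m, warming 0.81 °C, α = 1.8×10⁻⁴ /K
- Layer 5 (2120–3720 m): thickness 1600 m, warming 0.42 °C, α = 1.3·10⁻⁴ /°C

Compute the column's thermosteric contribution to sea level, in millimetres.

0–120 m: 120 × 1.8 × 3.5×10⁻⁴ = 0.07560 m
700 × 2.7×10⁻⁴ × 0.91 = 0.17199 m
820–1310 m: 0.36 × 490 × 2.2×10⁻⁴ = 0.038808 m
Layer 4: 1.8×10⁻⁴ × 810 × 0.81 = 0.118098 m
Layer 5: 1.3×10⁻⁴ × 0.42 × 1600 = 0.08736 m
Δh = 0.07560 + 0.17199 + 0.038808 + 0.118098 + 0.08736 = 0.491856 m ≈ 492 mm

492 mm of thermosteric rise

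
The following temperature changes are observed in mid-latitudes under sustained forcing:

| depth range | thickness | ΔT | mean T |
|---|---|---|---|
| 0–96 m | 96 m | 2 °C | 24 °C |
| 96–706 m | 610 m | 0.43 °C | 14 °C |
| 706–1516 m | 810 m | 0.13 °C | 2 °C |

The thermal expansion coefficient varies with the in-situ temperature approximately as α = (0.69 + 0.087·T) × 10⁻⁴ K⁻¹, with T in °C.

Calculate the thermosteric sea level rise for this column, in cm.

Layer 1: α = (0.69 + 0.087×24)×10⁻⁴ = 2.778×10⁻⁴ K⁻¹
Layer 2: α = (0.69 + 0.087×14)×10⁻⁴ = 1.908×10⁻⁴ K⁻¹
Layer 3: α = (0.69 + 0.087×2)×10⁻⁴ = 0.864×10⁻⁴ K⁻¹
Layer 1: 2 × 2.778×10⁻⁴ × 96 = 0.0533376 m
96–706 m: 1.908×10⁻⁴ × 0.43 × 610 = 0.05004684 m
810 × 0.13 × 0.864×10⁻⁴ = 0.00909792 m
Δh = 0.0533376 + 0.05004684 + 0.00909792 = 0.11248236 m ≈ 11.2 cm

11.2 cm of thermosteric rise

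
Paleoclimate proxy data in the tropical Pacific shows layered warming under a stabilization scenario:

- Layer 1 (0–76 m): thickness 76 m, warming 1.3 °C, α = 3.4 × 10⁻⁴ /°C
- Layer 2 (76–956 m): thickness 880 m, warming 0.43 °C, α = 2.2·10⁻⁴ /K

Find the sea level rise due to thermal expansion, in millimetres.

Layer 1: 3.4×10⁻⁴ × 1.3 × 76 = 0.033592 m
76–956 m: 0.43 × 2.2×10⁻⁴ × 880 = 0.083248 m
Δh = 0.033592 + 0.083248 = 0.11684 m ≈ 117 mm

117 mm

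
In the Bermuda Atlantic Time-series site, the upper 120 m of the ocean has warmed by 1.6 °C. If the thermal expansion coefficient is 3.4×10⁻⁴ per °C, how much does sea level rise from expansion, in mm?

about 65.3 mm

Δh = αΔT·H = 3.4×10⁻⁴ × 1.6 × 120 = 0.06528 m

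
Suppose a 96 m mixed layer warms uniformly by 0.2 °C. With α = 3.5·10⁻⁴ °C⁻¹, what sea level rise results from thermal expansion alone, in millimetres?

Δh = αΔT·H = 3.5×10⁻⁴ × 0.2 × 96 = 0.00672 m

6.72 mm of thermosteric rise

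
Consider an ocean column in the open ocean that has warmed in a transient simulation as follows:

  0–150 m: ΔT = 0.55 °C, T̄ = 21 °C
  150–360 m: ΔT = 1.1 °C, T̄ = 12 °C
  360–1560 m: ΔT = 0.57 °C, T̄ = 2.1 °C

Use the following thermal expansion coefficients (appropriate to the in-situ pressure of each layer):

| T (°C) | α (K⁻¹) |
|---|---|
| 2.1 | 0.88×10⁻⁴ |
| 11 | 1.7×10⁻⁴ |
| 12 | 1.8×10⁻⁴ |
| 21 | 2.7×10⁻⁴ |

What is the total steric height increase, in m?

about 0.12 m

Layer 1 at 21 °C → α = 2.7×10⁻⁴ K⁻¹
Layer 2 at 12 °C → α = 1.8×10⁻⁴ K⁻¹
Layer 3 at 2.1 °C → α = 0.88×10⁻⁴ K⁻¹
150 × 2.7×10⁻⁴ × 0.55 = 0.022275 m
210 × 1.1 × 1.8×10⁻⁴ = 0.04158 m
0.57 × 1200 × 0.88×10⁻⁴ = 0.060192 m
Δh = 0.022275 + 0.04158 + 0.060192 = 0.124047 m ≈ 0.12 m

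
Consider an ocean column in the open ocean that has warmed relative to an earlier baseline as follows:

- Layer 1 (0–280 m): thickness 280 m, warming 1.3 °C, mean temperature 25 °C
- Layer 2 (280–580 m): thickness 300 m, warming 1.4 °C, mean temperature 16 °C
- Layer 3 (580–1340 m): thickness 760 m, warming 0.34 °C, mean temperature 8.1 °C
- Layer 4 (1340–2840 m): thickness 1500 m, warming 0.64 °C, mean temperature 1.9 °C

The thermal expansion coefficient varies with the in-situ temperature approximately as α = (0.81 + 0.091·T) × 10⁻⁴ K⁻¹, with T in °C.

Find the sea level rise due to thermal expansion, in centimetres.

Layer 1: α = (0.81 + 0.091×25)×10⁻⁴ = 3.085×10⁻⁴ K⁻¹
Layer 2: α = (0.81 + 0.091×16)×10⁻⁴ = 2.266×10⁻⁴ K⁻¹
Layer 3: α = (0.81 + 0.091×8.1)×10⁻⁴ = 1.5471×10⁻⁴ K⁻¹
Layer 4: α = (0.81 + 0.091×1.9)×10⁻⁴ = 0.9829×10⁻⁴ K⁻¹
3.085×10⁻⁴ × 1.3 × 280 = 0.112294 m
280–580 m: 300 × 1.4 × 2.266×10⁻⁴ = 0.095172 m
Layer 3: 760 × 0.34 × 1.5471×10⁻⁴ = 0.039977064 m
0.9829×10⁻⁴ × 1500 × 0.64 = 0.0943584 m
Δh = 0.112294 + 0.095172 + 0.039977064 + 0.0943584 = 0.341801464 m ≈ 34.2 cm

34.2 cm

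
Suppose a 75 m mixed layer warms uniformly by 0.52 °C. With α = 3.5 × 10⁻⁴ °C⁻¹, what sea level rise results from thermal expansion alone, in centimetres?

Δh = αΔT·H = 3.5×10⁻⁴ × 0.52 × 75 = 0.01365 m

1.37 cm of thermosteric rise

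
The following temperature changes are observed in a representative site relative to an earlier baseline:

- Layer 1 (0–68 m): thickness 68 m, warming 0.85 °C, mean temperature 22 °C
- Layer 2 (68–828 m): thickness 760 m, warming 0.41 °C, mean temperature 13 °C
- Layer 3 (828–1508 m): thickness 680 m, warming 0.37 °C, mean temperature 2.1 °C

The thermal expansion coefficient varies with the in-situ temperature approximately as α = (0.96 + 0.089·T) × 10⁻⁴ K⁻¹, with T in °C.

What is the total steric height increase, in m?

0.112 m

Layer 1: α = (0.96 + 0.089×22)×10⁻⁴ = 2.918×10⁻⁴ K⁻¹
Layer 2: α = (0.96 + 0.089×13)×10⁻⁴ = 2.117×10⁻⁴ K⁻¹
Layer 3: α = (0.96 + 0.089×2.1)×10⁻⁴ = 1.1469×10⁻⁴ K⁻¹
0–68 m: 0.85 × 68 × 2.918×10⁻⁴ = 0.01686604 m
760 × 2.117×10⁻⁴ × 0.41 = 0.06596572 m
1.1469×10⁻⁴ × 680 × 0.37 = 0.028856004 m
Δh = 0.01686604 + 0.06596572 + 0.028856004 = 0.111687764 m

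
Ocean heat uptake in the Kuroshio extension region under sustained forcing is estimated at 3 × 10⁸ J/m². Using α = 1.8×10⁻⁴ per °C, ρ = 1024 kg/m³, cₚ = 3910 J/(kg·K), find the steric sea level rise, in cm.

Δh ≈ 1.3 cm

Δh = αQ/(ρcₚ) = 1.8×10⁻⁴ × 3×10⁸ / (1024 × 3910) ≈ 0.013487 m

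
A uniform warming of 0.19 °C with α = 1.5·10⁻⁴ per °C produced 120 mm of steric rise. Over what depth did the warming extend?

H ≈ 4200 m

H = Δh/(αΔT) = 0.12 / (1.5×10⁻⁴ × 0.19) ≈ 4211 m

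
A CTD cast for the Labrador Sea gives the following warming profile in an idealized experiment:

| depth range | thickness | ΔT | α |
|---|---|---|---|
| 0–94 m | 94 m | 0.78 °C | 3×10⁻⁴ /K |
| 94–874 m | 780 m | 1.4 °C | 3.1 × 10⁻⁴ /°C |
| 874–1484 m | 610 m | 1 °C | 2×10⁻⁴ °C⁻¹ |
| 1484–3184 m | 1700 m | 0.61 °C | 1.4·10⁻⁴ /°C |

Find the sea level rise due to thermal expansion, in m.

Layer 1: 94 × 0.78 × 3×10⁻⁴ = 0.021996 m
Layer 2: 3.1×10⁻⁴ × 1.4 × 780 = 0.33852 m
Layer 3: 1 × 2×10⁻⁴ × 610 = 0.12200 m
Layer 4: 1.4×10⁻⁴ × 0.61 × 1700 = 0.14518 m
Δh = 0.021996 + 0.33852 + 0.12200 + 0.14518 = 0.627696 m

Δh ≈ 0.628 m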